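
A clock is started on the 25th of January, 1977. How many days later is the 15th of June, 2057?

29361

From January 25, 1977 to January 25, 2057: 80 years, of which 20 contain a Feb 29 — 60×365 + 20×366 = 29220 days.
(2000 is a leap year (divisible by 400).)
January 2057: 31 − 25 = 6 days remain.
Then February 2057 (28), March (31), April (30), May (31): 28 + 31 + 30 + 31 = 120 days.
June 1–15, 2057: 15 days.
Residual: 141 days.
Total: 29361 days.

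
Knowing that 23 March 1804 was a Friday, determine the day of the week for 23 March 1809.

Thursday

Day-of-year of March 23, 1804: 83.
Day-of-year of March 23, 1809: 82.
1804 has 366 days, so 366 − 83 = 283 days remain in 1804.
Full years: 1805: 365; 1806: 365; 1807: 365; 1808: 366. Sum = 1461.
Total: 283 + 1461 + 82 = 1826 days.
1826 mod 7 = 6, so 6 days after Friday is Thursday.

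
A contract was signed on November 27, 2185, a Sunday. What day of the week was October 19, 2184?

Tuesday

Count forward from the earlier date (October 19, 2184) to the later (November 27, 2185):
October 19, 2184 → October 19, 2185: 365 days.
October 2185: 31 − 19 = 12 days remain.
November 1–27, 2185: 27 days.
Residual: 39 days.
Total: 404 days.
404 mod 7 = 5, so 5 days before Sunday is Tuesday.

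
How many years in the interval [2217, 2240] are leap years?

6

Years divisible by 4 in [2217, 2240]: 2220, 2224, 2228, 2232, 2236, 2240.
No century exceptions apply. Count: 6.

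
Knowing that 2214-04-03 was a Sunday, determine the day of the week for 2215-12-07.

Day-of-year of April 3, 2214: 93.
Day-of-year of December 7, 2215: 341.
2214 has 365 days, so 365 − 93 = 272 days remain in 2214.
Total: 272 + 341 = 613 days.
613 mod 7 = 4, so 4 days after Sunday is Thursday.

Thursday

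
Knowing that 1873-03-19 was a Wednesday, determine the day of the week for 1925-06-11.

Day-of-year of March 19, 1873: 78.
Day-of-year of June 11, 1925: 162.
1873 has 365 days, so 365 − 78 = 287 days remain in 1873.
Full years 1874–1924: 39 common + 12 leap = 39×365 + 12×366 = 18627 days.
Total: 287 + 18627 + 162 = 19076 days.
19076 mod 7 = 1, so 1 day after Wednesday is Thursday.

Thursday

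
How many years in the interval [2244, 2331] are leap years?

21

Years divisible by 4: 2244, 2248, …, 2328 — 22 in all.
Of these, 2300 is divisible by 100 but not 400, so not leap.
Leap years: 22 − 1 = 21.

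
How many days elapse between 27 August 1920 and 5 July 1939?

From August 27, 1920 to August 27, 1938: 18 years, of which 4 contain a Feb 29 — 14×365 + 4×366 = 6574 days.
August 1938: 31 − 27 = 4 days remain.
Then 10 full months totalling 303 days.
July 1–5, 1939: 5 days.
Residual: 312 days.
Total: 6886 days.

6886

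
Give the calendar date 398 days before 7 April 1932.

6 March 1931

Count 398 days before April 7, 1932:
Day-of-year of March 6, 1931: 65.
Day-of-year of April 7, 1932: 98.
1931 has 365 days, so 365 − 65 = 300 days remain in 1931.
Total: 300 + 98 = 398 days.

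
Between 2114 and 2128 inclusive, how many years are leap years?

Years divisible by 4 in [2114, 2128]: 2116, 2120, 2124, 2128.
No century exceptions apply. Count: 4.

4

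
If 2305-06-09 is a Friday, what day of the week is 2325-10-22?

Day-of-year of June 9, 2305: 160.
Day-of-year of October 22, 2325: 295.
2305 has 365 days, so 365 − 160 = 205 days remain in 2305.
Full years 2306–2324: 14 common + 5 leap = 14×365 + 5×366 = 6940 days.
Total: 205 + 6940 + 295 = 7440 days.
7440 mod 7 = 6, so 6 days after Friday is Thursday.

Thursday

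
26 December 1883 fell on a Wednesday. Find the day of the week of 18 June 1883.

Count forward from the earlier date (June 18, 1883) to the later (December 26, 1883):
June 1883: 30 − 18 = 12 days remain.
Then July (31), August (31), September (30), October (31), November (30): 31 + 31 + 30 + 31 + 30 = 153 days.
December 1–26, 1883: 26 days.
Total: 12 + 153 + 26 = 191 days.
191 mod 7 = 2, so 2 days before Wednesday is Monday.

Monday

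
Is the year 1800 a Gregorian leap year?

No

1800 is not a leap year (divisible by 100 but not 400).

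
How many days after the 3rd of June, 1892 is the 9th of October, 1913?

From June 3, 1892 to June 3, 1913: 21 years, of which 4 contain a Feb 29 — 17×365 + 4×366 = 7669 days.
(1900 is not a leap year (divisible by 100 but not 400).)
June 1913: 30 − 3 = 27 days remain.
Then July (31), August (31), September (30): 31 + 31 + 30 = 92 days.
October 1–9, 1913: 9 days.
Residual: 128 days.
Total: 7797 days.

7797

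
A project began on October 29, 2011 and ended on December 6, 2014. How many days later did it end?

1134

October 29, 2011 → October 29, 2012: 366 days (2012 is a leap year).
October 29, 2012 → October 29, 2013: 365 days.
October 29, 2013 → October 29, 2014: 365 days.
October 2014: 31 − 29 = 2 days remain.
Then November (30): 30 days.
December 1–6, 2014: 6 days.
Residual: 38 days.
Total: 1134 days.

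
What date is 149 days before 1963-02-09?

1962-09-13

Count 149 days before February 9, 1963:
Day-of-year of September 13, 1962: 256.
Day-of-year of February 9, 1963: 40.
1962 has 365 days, so 365 − 256 = 109 days remain in 1962.
Total: 109 + 40 = 149 days.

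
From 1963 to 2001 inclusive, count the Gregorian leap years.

10

Years divisible by 4 in [1963, 2001]: 1964, 1968, 1972, 1976, 1980, 1984, 1988, 1992, 1996, 2000.
2000 is divisible by 400, so still leap.
No century exceptions apply. Count: 10.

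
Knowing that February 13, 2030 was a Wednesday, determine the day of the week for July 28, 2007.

Saturday

Count forward from the earlier date (July 28, 2007) to the later (February 13, 2030):
Day-of-year of July 28, 2007: 209.
Day-of-year of February 13, 2030: 44.
2007 has 365 days, so 365 − 209 = 156 days remain in 2007.
Full years 2008–2029: 16 common + 6 leap = 16×365 + 6×366 = 8036 days.
Total: 156 + 8036 + 44 = 8236 days.
8236 mod 7 = 4, so 4 days before Wednesday is Saturday.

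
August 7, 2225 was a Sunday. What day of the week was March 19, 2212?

Thursday

Count forward from the earlier date (March 19, 2212) to the later (August 7, 2225):
Day-of-year of March 19, 2212: 79.
Day-of-year of August 7, 2225: 219.
2212 has 366 days, so 366 − 79 = 287 days remain in 2212.
Full years 2213–2224: 9 common + 3 leap = 9×365 + 3×366 = 4383 days.
Total: 287 + 4383 + 219 = 4889 days.
4889 mod 7 = 3, so 3 days before Sunday is Thursday.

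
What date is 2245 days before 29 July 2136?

6 June 2130

Count 2245 days before July 29, 2136:
Day-of-year of June 6, 2130: 157.
Day-of-year of July 29, 2136: 211.
2130 has 365 days, so 365 − 157 = 208 days remain in 2130.
Full years: 2131: 365; 2132: 366; 2133: 365; 2134: 365; 2135: 365. Sum = 1826.
Total: 208 + 1826 + 211 = 2245 days.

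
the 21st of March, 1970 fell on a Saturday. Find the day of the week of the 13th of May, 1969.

Tuesday

Count forward from the earlier date (May 13, 1969) to the later (March 21, 1970):
Day-of-year of May 13, 1969: 133.
Day-of-year of March 21, 1970: 80.
1969 has 365 days, so 365 − 133 = 232 days remain in 1969.
Total: 232 + 80 = 312 days.
312 mod 7 = 4, so 4 days before Saturday is Tuesday.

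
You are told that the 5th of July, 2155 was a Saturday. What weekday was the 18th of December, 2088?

Saturday

Count forward from the earlier date (December 18, 2088) to the later (July 5, 2155):
Day-of-year of December 18, 2088: 353.
Day-of-year of July 5, 2155: 186.
2088 has 366 days, so 366 − 353 = 13 days remain in 2088.
Full years 2089–2154: 51 common + 15 leap = 51×365 + 15×366 = 24105 days.
Total: 13 + 24105 + 186 = 24304 days.
24304 is a multiple of 7, so the 18th of December, 2088 falls on the same weekday: Saturday.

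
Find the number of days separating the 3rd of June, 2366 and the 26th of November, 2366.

June 2366: 30 − 3 = 27 days remain.
Then July (31), August (31), September (30), October (31): 31 + 31 + 30 + 31 = 123 days.
November 1–26, 2366: 26 days.
Total: 27 + 123 + 26 = 176 days.

176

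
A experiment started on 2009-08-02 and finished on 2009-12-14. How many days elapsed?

August 2009: 31 − 2 = 29 days remain.
Then September (30), October (31), November (30): 30 + 31 + 30 = 91 days.
December 1–14, 2009: 14 days.
Total: 29 + 91 + 14 = 134 days.

134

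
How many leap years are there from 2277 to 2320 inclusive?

10

Years divisible by 4 in [2277, 2320]: 2280, 2284, 2288, 2292, 2296, 2300, 2304, 2308, 2312, 2316, 2320.
Of these, 2300 is divisible by 100 but not 400, so not leap.
Leap years: 11 − 1 = 10.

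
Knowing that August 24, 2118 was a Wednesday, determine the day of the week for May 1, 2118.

Sunday

Count forward from the earlier date (May 1, 2118) to the later (August 24, 2118):
May 2118: 31 − 1 = 30 days remain.
Then June (30), July (31): 30 + 31 = 61 days.
August 1–24, 2118: 24 days.
Total: 30 + 61 + 24 = 115 days.
115 mod 7 = 3, so 3 days before Wednesday is Sunday.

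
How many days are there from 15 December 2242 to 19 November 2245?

1070

Day-of-year of December 15, 2242: 349.
Day-of-year of November 19, 2245: 323.
2242 has 365 days, so 365 − 349 = 16 days remain in 2242.
Full years: 2243: 365; 2244: 366. Sum = 731.
Total: 16 + 731 + 323 = 1070 days.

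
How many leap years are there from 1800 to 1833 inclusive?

Years divisible by 4 in [1800, 1833]: 1800, 1804, 1808, 1812, 1816, 1820, 1824, 1828, 1832.
Of these, 1800 is divisible by 100 but not 400, so not leap.
Leap years: 9 − 1 = 8.

8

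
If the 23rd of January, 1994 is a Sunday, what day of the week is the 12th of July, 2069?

Day-of-year of January 23, 1994: 23.
Day-of-year of July 12, 2069: 193.
1994 has 365 days, so 365 − 23 = 342 days remain in 1994.
Full years 1995–2068: 55 common + 19 leap = 55×365 + 19×366 = 27029 days.
Total: 342 + 27029 + 193 = 27564 days.
27564 mod 7 = 5, so 5 days after Sunday is Friday.

Friday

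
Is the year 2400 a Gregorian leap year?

2400 is a leap year (divisible by 400).

Yes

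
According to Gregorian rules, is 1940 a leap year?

1940 is a leap year.

Yes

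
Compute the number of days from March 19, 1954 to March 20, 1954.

Within March 1954: 20 − 19 = 1 day.

1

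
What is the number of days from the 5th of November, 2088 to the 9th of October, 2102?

5085

From November 5, 2088 to November 5, 2101: 13 years, of which 2 contain a Feb 29 — 11×365 + 2×366 = 4747 days.
(2100 is not a leap year (divisible by 100 but not 400).)
November 2101: 30 − 5 = 25 days remain.
Then 10 full months totalling 304 days.
October 1–9, 2102: 9 days.
Residual: 338 days.
Total: 5085 days.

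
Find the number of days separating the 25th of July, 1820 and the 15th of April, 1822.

629

July 25, 1820 → July 25, 1821: 365 days.
July 1821: 31 − 25 = 6 days remain.
Then August (31), September (30), October (31), November (30), December (31), January (31), February 1822 (28), March (31): 31 + 30 + 31 + 30 + 31 + 31 + 28 + 31 = 243 days.
April 1–15, 1822: 15 days.
Residual: 264 days.
Total: 629 days.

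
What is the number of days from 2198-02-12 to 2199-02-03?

February 2198: 28 − 12 = 16 days remain (2198 is not a leap year, so February has 28 days).
Then 11 full months totalling 337 days.
February 1–3, 2199: 3 days (2199 is not a leap year).
Residual: 356 days.
Total: 356 days.

356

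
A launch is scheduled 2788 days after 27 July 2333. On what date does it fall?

15 March 2341

Count 2788 days after July 27, 2333:
Day-of-year of July 27, 2333: 208.
Day-of-year of March 15, 2341: 74.
2333 has 365 days, so 365 − 208 = 157 days remain in 2333.
Full years 2334–2340: 5 common + 2 leap = 5×365 + 2×366 = 2557 days.
Total: 157 + 2557 + 74 = 2788 days.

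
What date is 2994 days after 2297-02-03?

2305-04-17

Count 2994 days after February 3, 2297:
Day-of-year of February 3, 2297: 34.
Day-of-year of April 17, 2305: 107.
2297 has 365 days, so 365 − 34 = 331 days remain in 2297.
Full years 2298–2304: 6 common + 1 leap = 6×365 + 1×366 = 2556 days.
Total: 331 + 2556 + 107 = 2994 days.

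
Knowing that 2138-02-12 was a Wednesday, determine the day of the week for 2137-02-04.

Count forward from the earlier date (February 4, 2137) to the later (February 12, 2138):
February 2137: 28 − 4 = 24 days remain (2137 is not a leap year, so February has 28 days).
Then 11 full months totalling 337 days.
February 1–12, 2138: 12 days (2138 is not a leap year).
Total: 24 + 337 + 12 = 373 days.
373 mod 7 = 2, so 2 days before Wednesday is Monday.

Monday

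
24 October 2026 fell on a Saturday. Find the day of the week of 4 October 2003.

Count forward from the earlier date (October 4, 2003) to the later (October 24, 2026):
From October 4, 2003 to October 4, 2026: 23 years, of which 6 contain a Feb 29 — 17×365 + 6×366 = 8401 days.
Within October 2026: 24 − 4 = 20 days.
Total: 8421 days.
8421 is a multiple of 7, so 4 October 2003 falls on the same weekday: Saturday.

Saturday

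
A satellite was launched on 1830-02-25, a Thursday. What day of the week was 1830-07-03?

February 1830: 28 − 25 = 3 days remain (1830 is not a leap year, so February has 28 days).
Then March (31), April (30), May (31), June (30): 31 + 30 + 31 + 30 = 122 days.
July 1–3, 1830: 3 days.
Total: 3 + 122 + 3 = 128 days.
128 mod 7 = 2, so 2 days after Thursday is Saturday.

Saturday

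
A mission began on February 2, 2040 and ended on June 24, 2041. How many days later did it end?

508

Day-of-year of February 2, 2040: 33.
Day-of-year of June 24, 2041: 175.
2040 has 366 days, so 366 − 33 = 333 days remain in 2040.
Total: 333 + 175 = 508 days.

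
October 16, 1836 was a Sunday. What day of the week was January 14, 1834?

Tuesday

Count forward from the earlier date (January 14, 1834) to the later (October 16, 1836):
January 14, 1834 → January 14, 1835: 365 days.
January 14, 1835 → January 14, 1836: 365 days.
January 1836: 31 − 14 = 17 days remain.
Then February 1836 (29), March (31), April (30), May (31), June (30), July (31), August (31), September (30): 29 + 31 + 30 + 31 + 30 + 31 + 31 + 30 = 243 days.
October 1–16, 1836: 16 days.
Residual: 276 days.
Total: 1006 days.
1006 mod 7 = 5, so 5 days before Sunday is Tuesday.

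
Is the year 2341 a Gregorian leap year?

2341 is not a leap year.

No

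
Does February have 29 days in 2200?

No

2200 is not a leap year (divisible by 100 but not 400).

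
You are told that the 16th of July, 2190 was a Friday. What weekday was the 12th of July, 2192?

Thursday

July 2190: 31 − 16 = 15 days remain.
Then 23 full months totalling 700 days.
July 1–12, 2192: 12 days.
Total: 15 + 700 + 12 = 727 days.
727 mod 7 = 6, so 6 days after Friday is Thursday.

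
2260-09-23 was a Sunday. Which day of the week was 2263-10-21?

September 23, 2260 → September 23, 2261: 365 days.
September 23, 2261 → September 23, 2262: 365 days.
September 23, 2262 → September 23, 2263: 365 days.
September 2263: 30 − 23 = 7 days remain.
October 1–21, 2263: 21 days.
Residual: 28 days.
Total: 1123 days.
1123 mod 7 = 3, so 3 days after Sunday is Wednesday.

Wednesday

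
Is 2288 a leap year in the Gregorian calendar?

Yes

2288 is a leap year.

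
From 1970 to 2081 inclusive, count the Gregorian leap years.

28

Years divisible by 4: 1972, 1976, …, 2080 — 28 in all.
2000 is divisible by 400, so still leap.
No century exceptions apply. Count: 28.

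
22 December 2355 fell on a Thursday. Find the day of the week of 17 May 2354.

Monday

Count forward from the earlier date (May 17, 2354) to the later (December 22, 2355):
May 17, 2354 → May 17, 2355: 365 days.
May 2355: 31 − 17 = 14 days remain.
Then June (30), July (31), August (31), September (30), October (31), November (30): 30 + 31 + 31 + 30 + 31 + 30 = 183 days.
December 1–22, 2355: 22 days.
Residual: 219 days.
Total: 584 days.
584 mod 7 = 3, so 3 days before Thursday is Monday.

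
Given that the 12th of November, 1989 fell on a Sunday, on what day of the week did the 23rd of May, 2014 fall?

Friday

From November 12, 1989 to November 12, 2013: 24 years, of which 6 contain a Feb 29 — 18×365 + 6×366 = 8766 days.
(2000 is a leap year (divisible by 400).)
November 2013: 30 − 12 = 18 days remain.
Then December (31), January (31), February 2014 (28), March (31), April (30): 31 + 31 + 28 + 31 + 30 = 151 days.
May 1–23, 2014: 23 days.
Residual: 192 days.
Total: 8958 days.
8958 mod 7 = 5, so 5 days after Sunday is Friday.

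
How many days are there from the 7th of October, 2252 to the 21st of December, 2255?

October 7, 2252 → October 7, 2253: 365 days.
October 7, 2253 → October 7, 2254: 365 days.
October 7, 2254 → October 7, 2255: 365 days.
October 2255: 31 − 7 = 24 days remain.
Then November (30): 30 days.
December 1–21, 2255: 21 days.
Residual: 75 days.
Total: 1170 days.

1170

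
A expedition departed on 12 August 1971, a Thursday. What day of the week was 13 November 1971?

Saturday

August 1971: 31 − 12 = 19 days remain.
Then September (30), October (31): 30 + 31 = 61 days.
November 1–13, 1971: 13 days.
Total: 19 + 61 + 13 = 93 days.
93 mod 7 = 2, so 2 days after Thursday is Saturday.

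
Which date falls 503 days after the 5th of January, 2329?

the 23rd of May, 2330

Count 503 days after January 5, 2329:
Day-of-year of January 5, 2329: 5.
Day-of-year of May 23, 2330: 143.
2329 has 365 days, so 365 − 5 = 360 days remain in 2329.
Total: 360 + 143 = 503 days.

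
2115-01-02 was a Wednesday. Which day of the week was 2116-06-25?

Thursday

Day-of-year of January 2, 2115: 2.
Day-of-year of June 25, 2116: 177.
2115 has 365 days, so 365 − 2 = 363 days remain in 2115.
Total: 363 + 177 = 540 days.
540 mod 7 = 1, so 1 day after Wednesday is Thursday.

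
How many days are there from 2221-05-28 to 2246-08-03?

9198

From May 28, 2221 to May 28, 2246: 25 years, of which 6 contain a Feb 29 — 19×365 + 6×366 = 9131 days.
May 2246: 31 − 28 = 3 days remain.
Then June (30), July (31): 30 + 31 = 61 days.
August 1–3, 2246: 3 days.
Residual: 67 days.
Total: 9198 days.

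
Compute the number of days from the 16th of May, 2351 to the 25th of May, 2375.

From May 16, 2351 to May 16, 2375: 24 years, of which 6 contain a Feb 29 — 18×365 + 6×366 = 8766 days.
Within May 2375: 25 − 16 = 9 days.
Total: 8775 days.

8775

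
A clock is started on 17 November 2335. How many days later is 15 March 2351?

Day-of-year of November 17, 2335: 321.
Day-of-year of March 15, 2351: 74.
2335 has 365 days, so 365 − 321 = 44 days remain in 2335.
Full years 2336–2350: 11 common + 4 leap = 11×365 + 4×366 = 5479 days.
Total: 44 + 5479 + 74 = 5597 days.

5597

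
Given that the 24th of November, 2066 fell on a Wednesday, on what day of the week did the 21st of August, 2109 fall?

From November 24, 2066 to November 24, 2108: 42 years, of which 10 contain a Feb 29 — 32×365 + 10×366 = 15340 days.
(2100 is not a leap year (divisible by 100 but not 400).)
November 2108: 30 − 24 = 6 days remain.
Then December (31), January (31), February 2109 (28), March (31), April (30), May (31), June (30), July (31): 31 + 31 + 28 + 31 + 30 + 31 + 30 + 31 = 243 days.
August 1–21, 2109: 21 days.
Residual: 270 days.
Total: 15610 days.
15610 is a multiple of 7, so the 21st of August, 2109 falls on the same weekday: Wednesday.

Wednesday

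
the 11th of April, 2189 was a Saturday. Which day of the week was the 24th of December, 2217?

Day-of-year of April 11, 2189: 101.
Day-of-year of December 24, 2217: 358.
2189 has 365 days, so 365 − 101 = 264 days remain in 2189.
Full years 2190–2216: 21 common + 6 leap = 21×365 + 6×366 = 9861 days.
Total: 264 + 9861 + 358 = 10483 days.
10483 mod 7 = 4, so 4 days after Saturday is Wednesday.

Wednesday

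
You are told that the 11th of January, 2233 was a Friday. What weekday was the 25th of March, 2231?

Friday

Count forward from the earlier date (March 25, 2231) to the later (January 11, 2233):
March 2231: 31 − 25 = 6 days remain.
Then 21 full months totalling 641 days.
January 1–11, 2233: 11 days.
Total: 6 + 641 + 11 = 658 days.
658 is a multiple of 7, so the 25th of March, 2231 falls on the same weekday: Friday.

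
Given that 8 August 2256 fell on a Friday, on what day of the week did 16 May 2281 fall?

Day-of-year of August 8, 2256: 221.
Day-of-year of May 16, 2281: 136.
2256 has 366 days, so 366 − 221 = 145 days remain in 2256.
Full years 2257–2280: 18 common + 6 leap = 18×365 + 6×366 = 8766 days.
Total: 145 + 8766 + 136 = 9047 days.
9047 mod 7 = 3, so 3 days after Friday is Monday.

Monday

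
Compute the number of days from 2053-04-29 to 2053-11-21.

April 2053: 30 − 29 = 1 day remains.
Then May (31), June (30), July (31), August (31), September (30), October (31): 31 + 30 + 31 + 31 + 30 + 31 = 184 days.
November 1–21, 2053: 21 days.
Total: 1 + 184 + 21 = 206 days.

206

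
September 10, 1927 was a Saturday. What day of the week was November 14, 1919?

Count forward from the earlier date (November 14, 1919) to the later (September 10, 1927):
From November 14, 1919 to November 14, 1926: 7 years, of which 2 contain a Feb 29 — 5×365 + 2×366 = 2557 days.
November 1926: 30 − 14 = 16 days remain.
Then 9 full months totalling 274 days.
September 1–10, 1927: 10 days.
Residual: 300 days.
Total: 2857 days.
2857 mod 7 = 1, so 1 day before Saturday is Friday.

Friday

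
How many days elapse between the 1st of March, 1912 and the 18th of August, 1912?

March 1912: 31 − 1 = 30 days remain.
Then April (30), May (31), June (30), July (31): 30 + 31 + 30 + 31 = 122 days.
August 1–18, 1912: 18 days.
Total: 30 + 122 + 18 = 170 days.

170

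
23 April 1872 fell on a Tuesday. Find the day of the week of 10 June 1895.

Monday

From April 23, 1872 to April 23, 1895: 23 years, of which 5 contain a Feb 29 — 18×365 + 5×366 = 8400 days.
April 1895: 30 − 23 = 7 days remain.
Then May (31): 31 days.
June 1–10, 1895: 10 days.
Residual: 48 days.
Total: 8448 days.
8448 mod 7 = 6, so 6 days after Tuesday is Monday.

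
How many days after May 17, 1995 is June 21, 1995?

May 1995: 31 − 17 = 14 days remain.
June 1–21, 1995: 21 days.
Total: 14 + 21 = 35 days.

35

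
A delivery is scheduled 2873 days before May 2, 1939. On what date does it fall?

June 20, 1931

Count 2873 days before May 2, 1939:
From June 20, 1931 to June 20, 1938: 7 years, of which 2 contain a Feb 29 — 5×365 + 2×366 = 2557 days.
June 1938: 30 − 20 = 10 days remain.
Then 10 full months totalling 304 days.
May 1–2, 1939: 2 days.
Residual: 316 days.
Total: 2873 days.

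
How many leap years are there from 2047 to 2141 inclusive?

23

Years divisible by 4: 2048, 2052, …, 2140 — 24 in all.
Of these, 2100 is divisible by 100 but not 400, so not leap.
Leap years: 24 − 1 = 23.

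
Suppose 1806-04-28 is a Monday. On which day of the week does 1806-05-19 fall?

April 1806: 30 − 28 = 2 days remain.
May 1–19, 1806: 19 days.
Total: 2 + 19 = 21 days.
21 is a multiple of 7, so 1806-05-19 falls on the same weekday: Monday.

Monday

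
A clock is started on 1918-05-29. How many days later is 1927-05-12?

3270

Day-of-year of May 29, 1918: 149.
Day-of-year of May 12, 1927: 132.
1918 has 365 days, so 365 − 149 = 216 days remain in 1918.
Full years 1919–1926: 6 common + 2 leap = 6×365 + 2×366 = 2922 days.
Total: 216 + 2922 + 132 = 3270 days.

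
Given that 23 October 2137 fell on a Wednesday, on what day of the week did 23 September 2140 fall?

Friday

Day-of-year of October 23, 2137: 296.
Day-of-year of September 23, 2140: 267.
2137 has 365 days, so 365 − 296 = 69 days remain in 2137.
Full years: 2138: 365; 2139: 365. Sum = 730.
Total: 69 + 730 + 267 = 1066 days.
1066 mod 7 = 2, so 2 days after Wednesday is Friday.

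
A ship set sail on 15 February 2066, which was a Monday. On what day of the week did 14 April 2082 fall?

From February 15, 2066 to February 15, 2082: 16 years, of which 4 contain a Feb 29 — 12×365 + 4×366 = 5844 days.
February 2082: 28 − 15 = 13 days remain (2082 is not a leap year, so February has 28 days).
Then March (31): 31 days.
April 1–14, 2082: 14 days.
Residual: 58 days.
Total: 5902 days.
5902 mod 7 = 1, so 1 day after Monday is Tuesday.

Tuesday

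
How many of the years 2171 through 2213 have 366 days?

Years divisible by 4 in [2171, 2213]: 2172, 2176, 2180, 2184, 2188, 2192, 2196, 2200, 2204, 2208, 2212.
Of these, 2200 is divisible by 100 but not 400, so not leap.
Leap years: 11 − 1 = 10.

10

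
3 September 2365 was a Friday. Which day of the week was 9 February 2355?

Count forward from the earlier date (February 9, 2355) to the later (September 3, 2365):
From February 9, 2355 to February 9, 2365: 10 years, of which 3 contain a Feb 29 — 7×365 + 3×366 = 3653 days.
February 2365: 28 − 9 = 19 days remain (2365 is not a leap year, so February has 28 days).
Then March (31), April (30), May (31), June (30), July (31), August (31): 31 + 30 + 31 + 30 + 31 + 31 = 184 days.
September 1–3, 2365: 3 days.
Residual: 206 days.
Total: 3859 days.
3859 mod 7 = 2, so 2 days before Friday is Wednesday.

Wednesday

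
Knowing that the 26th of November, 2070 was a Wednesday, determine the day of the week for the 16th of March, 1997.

Count forward from the earlier date (March 16, 1997) to the later (November 26, 2070):
Day-of-year of March 16, 1997: 75.
Day-of-year of November 26, 2070: 330.
1997 has 365 days, so 365 − 75 = 290 days remain in 1997.
Full years 1998–2069: 54 common + 18 leap = 54×365 + 18×366 = 26298 days.
Total: 290 + 26298 + 330 = 26918 days.
26918 mod 7 = 3, so 3 days before Wednesday is Sunday.

Sunday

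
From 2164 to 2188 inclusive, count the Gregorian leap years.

7

Years divisible by 4 in [2164, 2188]: 2164, 2168, 2172, 2176, 2180, 2184, 2188.
No century exceptions apply. Count: 7.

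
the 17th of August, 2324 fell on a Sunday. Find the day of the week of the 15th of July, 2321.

Friday

Count forward from the earlier date (July 15, 2321) to the later (August 17, 2324):
July 15, 2321 → July 15, 2322: 365 days.
July 15, 2322 → July 15, 2323: 365 days.
July 15, 2323 → July 15, 2324: 366 days (2324 is a leap year).
July 2324: 31 − 15 = 16 days remain.
August 1–17, 2324: 17 days.
Residual: 33 days.
Total: 1129 days.
1129 mod 7 = 2, so 2 days before Sunday is Friday.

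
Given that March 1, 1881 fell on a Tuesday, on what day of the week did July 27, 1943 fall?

From March 1, 1881 to March 1, 1943: 62 years, of which 14 contain a Feb 29 — 48×365 + 14×366 = 22644 days.
(1900 is not a leap year (divisible by 100 but not 400).)
March 1943: 31 − 1 = 30 days remain.
Then April (30), May (31), June (30): 30 + 31 + 30 = 91 days.
July 1–27, 1943: 27 days.
Residual: 148 days.
Total: 22792 days.
22792 is a multiple of 7, so July 27, 1943 falls on the same weekday: Tuesday.

Tuesday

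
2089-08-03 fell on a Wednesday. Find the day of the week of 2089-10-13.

August 2089: 31 − 3 = 28 days remain.
Then September (30): 30 days.
October 1–13, 2089: 13 days.
Total: 28 + 30 + 13 = 71 days.
71 mod 7 = 1, so 1 day after Wednesday is Thursday.

Thursday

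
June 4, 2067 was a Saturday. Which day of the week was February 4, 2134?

From June 4, 2067 to June 4, 2133: 66 years, of which 16 contain a Feb 29 — 50×365 + 16×366 = 24106 days.
(2100 is not a leap year (divisible by 100 but not 400).)
June 2133: 30 − 4 = 26 days remain.
Then July (31), August (31), September (30), October (31), November (30), December (31), January (31): 31 + 31 + 30 + 31 + 30 + 31 + 31 = 215 days.
February 1–4, 2134: 4 days (2134 is not a leap year).
Residual: 245 days.
Total: 24351 days.
24351 mod 7 = 5, so 5 days after Saturday is Thursday.

Thursday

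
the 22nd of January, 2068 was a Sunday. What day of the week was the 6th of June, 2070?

Friday

Day-of-year of January 22, 2068: 22.
Day-of-year of June 6, 2070: 157.
2068 has 366 days, so 366 − 22 = 344 days remain in 2068.
Full years: 2069: 365. Sum = 365.
Total: 344 + 365 + 157 = 866 days.
866 mod 7 = 5, so 5 days after Sunday is Friday.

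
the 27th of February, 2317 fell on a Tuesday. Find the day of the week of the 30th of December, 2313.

Tuesday

Count forward from the earlier date (December 30, 2313) to the later (February 27, 2317):
Day-of-year of December 30, 2313: 364.
Day-of-year of February 27, 2317: 58.
2313 has 365 days, so 365 − 364 = 1 days remain in 2313.
Full years: 2314: 365; 2315: 365; 2316: 366. Sum = 1096.
Total: 1 + 1096 + 58 = 1155 days.
1155 is a multiple of 7, so the 30th of December, 2313 falls on the same weekday: Tuesday.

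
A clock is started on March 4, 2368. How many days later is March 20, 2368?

16

Within March 2368: 20 − 4 = 16 days.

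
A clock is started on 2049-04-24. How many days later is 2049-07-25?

92

April 2049: 30 − 24 = 6 days remain.
Then May (31), June (30): 31 + 30 = 61 days.
July 1–25, 2049: 25 days.
Total: 6 + 61 + 25 = 92 days.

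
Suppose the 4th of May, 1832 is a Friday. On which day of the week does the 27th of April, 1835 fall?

Monday

May 4, 1832 → May 4, 1833: 365 days.
May 4, 1833 → May 4, 1834: 365 days.
May 1834: 31 − 4 = 27 days remain.
Then 10 full months totalling 304 days.
April 1–27, 1835: 27 days.
Residual: 358 days.
Total: 1088 days.
1088 mod 7 = 3, so 3 days after Friday is Monday.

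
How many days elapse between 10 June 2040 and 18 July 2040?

June 2040: 30 − 10 = 20 days remain.
July 1–18, 2040: 18 days.
Total: 20 + 18 = 38 days.

38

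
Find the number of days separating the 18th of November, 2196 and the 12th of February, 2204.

2641

From November 18, 2196 to November 18, 2203: 7 years, of which 0 contain a Feb 29 — 7×365 + 0×366 = 2555 days.
(2200 is not a leap year (divisible by 100 but not 400).)
November 2203: 30 − 18 = 12 days remain.
Then December (31), January (31): 31 + 31 = 62 days.
February 1–12, 2204: 12 days (2204 is a leap year).
Residual: 86 days.
Total: 2641 days.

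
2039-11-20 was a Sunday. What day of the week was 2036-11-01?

Count forward from the earlier date (November 1, 2036) to the later (November 20, 2039):
Day-of-year of November 1, 2036: 306.
Day-of-year of November 20, 2039: 324.
2036 has 366 days, so 366 − 306 = 60 days remain in 2036.
Full years: 2037: 365; 2038: 365. Sum = 730.
Total: 60 + 730 + 324 = 1114 days.
1114 mod 7 = 1, so 1 day before Sunday is Saturday.

Saturday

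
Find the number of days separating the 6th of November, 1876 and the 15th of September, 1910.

12365

From November 6, 1876 to November 6, 1909: 33 years, of which 7 contain a Feb 29 — 26×365 + 7×366 = 12052 days.
(1900 is not a leap year (divisible by 100 but not 400).)
November 1909: 30 − 6 = 24 days remain.
Then 9 full months totalling 274 days.
September 1–15, 1910: 15 days.
Residual: 313 days.
Total: 12365 days.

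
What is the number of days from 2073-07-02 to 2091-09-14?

6648

Day-of-year of July 2, 2073: 183.
Day-of-year of September 14, 2091: 257.
2073 has 365 days, so 365 − 183 = 182 days remain in 2073.
Full years 2074–2090: 13 common + 4 leap = 13×365 + 4×366 = 6209 days.
Total: 182 + 6209 + 257 = 6648 days.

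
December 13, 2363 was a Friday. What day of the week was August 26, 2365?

Day-of-year of December 13, 2363: 347.
Day-of-year of August 26, 2365: 238.
2363 has 365 days, so 365 − 347 = 18 days remain in 2363.
Full years: 2364: 366. Sum = 366.
Total: 18 + 366 + 238 = 622 days.
622 mod 7 = 6, so 6 days after Friday is Thursday.

Thursday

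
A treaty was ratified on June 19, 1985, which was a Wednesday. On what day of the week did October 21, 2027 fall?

Thursday

Day-of-year of June 19, 1985: 170.
Day-of-year of October 21, 2027: 294.
1985 has 365 days, so 365 − 170 = 195 days remain in 1985.
Full years 1986–2026: 31 common + 10 leap = 31×365 + 10×366 = 14975 days.
Total: 195 + 14975 + 294 = 15464 days.
15464 mod 7 = 1, so 1 day after Wednesday is Thursday.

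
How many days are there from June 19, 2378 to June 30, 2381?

June 19, 2378 → June 19, 2379: 365 days.
June 19, 2379 → June 19, 2380: 366 days (2380 is a leap year).
June 19, 2380 → June 19, 2381: 365 days.
Within June 2381: 30 − 19 = 11 days.
Total: 1107 days.

1107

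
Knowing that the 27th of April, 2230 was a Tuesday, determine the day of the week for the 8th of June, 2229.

Monday

Count forward from the earlier date (June 8, 2229) to the later (April 27, 2230):
June 2229: 30 − 8 = 22 days remain.
Then 9 full months totalling 274 days.
April 1–27, 2230: 27 days.
Total: 22 + 274 + 27 = 323 days.
323 mod 7 = 1, so 1 day before Tuesday is Monday.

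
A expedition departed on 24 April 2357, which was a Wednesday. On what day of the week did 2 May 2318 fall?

Thursday

Count forward from the earlier date (May 2, 2318) to the later (April 24, 2357):
From May 2, 2318 to May 2, 2356: 38 years, of which 10 contain a Feb 29 — 28×365 + 10×366 = 13880 days.
May 2356: 31 − 2 = 29 days remain.
Then 10 full months totalling 304 days.
April 1–24, 2357: 24 days.
Residual: 357 days.
Total: 14237 days.
14237 mod 7 = 6, so 6 days before Wednesday is Thursday.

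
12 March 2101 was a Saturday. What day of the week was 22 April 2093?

Wednesday

Count forward from the earlier date (April 22, 2093) to the later (March 12, 2101):
Day-of-year of April 22, 2093: 112.
Day-of-year of March 12, 2101: 71.
2093 has 365 days, so 365 − 112 = 253 days remain in 2093.
Full years 2094–2100: 6 common + 1 leap = 6×365 + 1×366 = 2556 days.
Total: 253 + 2556 + 71 = 2880 days.
2880 mod 7 = 3, so 3 days before Saturday is Wednesday.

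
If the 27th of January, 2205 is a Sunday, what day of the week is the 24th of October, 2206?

Day-of-year of January 27, 2205: 27.
Day-of-year of October 24, 2206: 297.
2205 has 365 days, so 365 − 27 = 338 days remain in 2205.
Total: 338 + 297 = 635 days.
635 mod 7 = 5, so 5 days after Sunday is Friday.

Friday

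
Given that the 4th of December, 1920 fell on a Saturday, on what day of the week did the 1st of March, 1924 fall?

Saturday

December 4, 1920 → December 4, 1921: 365 days.
December 4, 1921 → December 4, 1922: 365 days.
December 4, 1922 → December 4, 1923: 365 days.
December 1923: 31 − 4 = 27 days remain.
Then January (31), February 1924 (29): 31 + 29 = 60 days.
March 1, 1924: 1 day.
Residual: 88 days.
Total: 1183 days.
1183 is a multiple of 7, so the 1st of March, 1924 falls on the same weekday: Saturday.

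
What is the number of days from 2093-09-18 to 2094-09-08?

355

September 2093: 30 − 18 = 12 days remain.
Then 11 full months totalling 335 days.
September 1–8, 2094: 8 days.
Total: 12 + 335 + 8 = 355 days.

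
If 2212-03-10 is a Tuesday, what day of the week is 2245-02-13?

Thursday

From March 10, 2212 to March 10, 2244: 32 years, of which 8 contain a Feb 29 — 24×365 + 8×366 = 11688 days.
March 2244: 31 − 10 = 21 days remain.
Then 10 full months totalling 306 days.
February 1–13, 2245: 13 days (2245 is not a leap year).
Residual: 340 days.
Total: 12028 days.
12028 mod 7 = 2, so 2 days after Tuesday is Thursday.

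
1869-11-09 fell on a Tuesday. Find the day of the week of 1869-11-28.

Within November 1869: 28 − 9 = 19 days.
19 mod 7 = 5, so 5 days after Tuesday is Sunday.

Sunday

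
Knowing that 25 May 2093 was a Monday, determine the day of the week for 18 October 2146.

Day-of-year of May 25, 2093: 145.
Day-of-year of October 18, 2146: 291.
2093 has 365 days, so 365 − 145 = 220 days remain in 2093.
Full years 2094–2145: 40 common + 12 leap = 40×365 + 12×366 = 18992 days.
Total: 220 + 18992 + 291 = 19503 days.
19503 mod 7 = 1, so 1 day after Monday is Tuesday.

Tuesday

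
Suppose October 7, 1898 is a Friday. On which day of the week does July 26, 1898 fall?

Count forward from the earlier date (July 26, 1898) to the later (October 7, 1898):
July 1898: 31 − 26 = 5 days remain.
Then August (31), September (30): 31 + 30 = 61 days.
October 1–7, 1898: 7 days.
Total: 5 + 61 + 7 = 73 days.
73 mod 7 = 3, so 3 days before Friday is Tuesday.

Tuesday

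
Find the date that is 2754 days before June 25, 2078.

December 10, 2070

Count 2754 days before June 25, 2078:
Day-of-year of December 10, 2070: 344.
Day-of-year of June 25, 2078: 176.
2070 has 365 days, so 365 − 344 = 21 days remain in 2070.
Full years 2071–2077: 5 common + 2 leap = 5×365 + 2×366 = 2557 days.
Total: 21 + 2557 + 176 = 2754 days.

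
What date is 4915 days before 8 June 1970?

23 December 1956

Count 4915 days before June 8, 1970:
Day-of-year of December 23, 1956: 358.
Day-of-year of June 8, 1970: 159.
1956 has 366 days, so 366 − 358 = 8 days remain in 1956.
Full years 1957–1969: 10 common + 3 leap = 10×365 + 3×366 = 4748 days.
Total: 8 + 4748 + 159 = 4915 days.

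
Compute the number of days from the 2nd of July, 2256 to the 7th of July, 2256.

5

Within July 2256: 7 − 2 = 5 days.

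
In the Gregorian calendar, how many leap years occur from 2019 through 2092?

Years divisible by 4: 2020, 2024, …, 2092 — 19 in all.
No century exceptions apply. Count: 19.

19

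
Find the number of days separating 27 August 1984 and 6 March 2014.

10783

From August 27, 1984 to August 27, 2013: 29 years, of which 7 contain a Feb 29 — 22×365 + 7×366 = 10592 days.
(2000 is a leap year (divisible by 400).)
August 2013: 31 − 27 = 4 days remain.
Then September (30), October (31), November (30), December (31), January (31), February 2014 (28): 30 + 31 + 30 + 31 + 31 + 28 = 181 days.
March 1–6, 2014: 6 days.
Residual: 191 days.
Total: 10783 days.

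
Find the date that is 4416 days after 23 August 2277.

25 September 2289

Count 4416 days after August 23, 2277:
Day-of-year of August 23, 2277: 235.
Day-of-year of September 25, 2289: 268.
2277 has 365 days, so 365 − 235 = 130 days remain in 2277.
Full years 2278–2288: 8 common + 3 leap = 8×365 + 3×366 = 4018 days.
Total: 130 + 4018 + 268 = 4416 days.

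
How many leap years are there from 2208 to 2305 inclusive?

Years divisible by 4: 2208, 2212, …, 2304 — 25 in all.
Of these, 2300 is divisible by 100 but not 400, so not leap.
Leap years: 25 − 1 = 24.

24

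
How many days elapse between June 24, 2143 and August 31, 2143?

68

June 2143: 30 − 24 = 6 days remain.
Then July (31): 31 days.
August 1–31, 2143: 31 days.
Total: 6 + 31 + 31 = 68 days.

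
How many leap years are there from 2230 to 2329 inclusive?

Years divisible by 4: 2232, 2236, …, 2328 — 25 in all.
Of these, 2300 is divisible by 100 but not 400, so not leap.
Leap years: 25 − 1 = 24.

24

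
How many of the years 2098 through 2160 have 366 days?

15

Years divisible by 4: 2100, 2104, …, 2160 — 16 in all.
Of these, 2100 is divisible by 100 but not 400, so not leap.
Leap years: 16 − 1 = 15.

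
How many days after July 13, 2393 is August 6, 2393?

July 2393: 31 − 13 = 18 days remain.
August 1–6, 2393: 6 days.
Total: 18 + 6 = 24 days.

24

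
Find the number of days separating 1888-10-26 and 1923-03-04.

Day-of-year of October 26, 1888: 300.
Day-of-year of March 4, 1923: 63.
1888 has 366 days, so 366 − 300 = 66 days remain in 1888.
Full years 1889–1922: 27 common + 7 leap = 27×365 + 7×366 = 12417 days.
Total: 66 + 12417 + 63 = 12546 days.

12546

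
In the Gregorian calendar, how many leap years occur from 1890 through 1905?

Years divisible by 4 in [1890, 1905]: 1892, 1896, 1900, 1904.
Of these, 1900 is divisible by 100 but not 400, so not leap.
Leap years: 4 − 1 = 3.

3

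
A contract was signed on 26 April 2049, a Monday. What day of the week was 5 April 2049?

Monday

Count forward from the earlier date (April 5, 2049) to the later (April 26, 2049):
Within April 2049: 26 − 5 = 21 days.
21 is a multiple of 7, so 5 April 2049 falls on the same weekday: Monday.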